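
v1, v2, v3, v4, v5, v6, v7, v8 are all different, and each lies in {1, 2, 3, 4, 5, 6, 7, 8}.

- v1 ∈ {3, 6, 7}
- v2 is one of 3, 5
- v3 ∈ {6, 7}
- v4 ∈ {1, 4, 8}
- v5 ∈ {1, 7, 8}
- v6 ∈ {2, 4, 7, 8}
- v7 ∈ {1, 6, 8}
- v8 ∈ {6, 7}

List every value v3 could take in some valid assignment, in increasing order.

6, 7

The 8 variables draw from only 8 values {1, 2, 3, 4, 5, 6, 7, 8}, so each is used; only v6 can be 2, hence v6 = 2.
The 7 still-open variables draw from only 7 values {1, 3, 4, 5, 6, 7, 8}, so each is used; only v4 can be 4, hence v4 = 4.
The 6 still-open variables together cover exactly {1, 3, 5, 6, 7, 8} — 6 values for 6 variables — and 5 appears only in v2's list, so v2 = 5.
The 5 still-open variables together cover exactly {1, 3, 6, 7, 8} — 5 values for 5 variables — and 3 appears only in v1's list, so v1 = 3.
v3 and v8 share exactly the 2 values {6, 7}; by pigeonhole those values go to them, so strike 6, 7 from v5, v7.
No further eliminations apply; v3 can still be any of 6, 7.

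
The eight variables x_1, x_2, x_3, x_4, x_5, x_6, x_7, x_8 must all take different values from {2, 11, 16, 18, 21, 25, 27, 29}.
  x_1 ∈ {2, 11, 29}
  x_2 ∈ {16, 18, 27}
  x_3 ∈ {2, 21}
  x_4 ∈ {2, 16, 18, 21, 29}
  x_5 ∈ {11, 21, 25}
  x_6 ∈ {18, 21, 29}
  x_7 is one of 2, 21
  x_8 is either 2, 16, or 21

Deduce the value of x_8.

The 8 variables draw from only 8 values {2, 11, 16, 18, 21, 25, 27, 29}, so each is used; only x_5 can be 25, hence x_5 = 25.
The 7 still-open variables together cover exactly {2, 11, 16, 18, 21, 27, 29} — 7 values for 7 variables — and 11 appears only in x_1's list, so x_1 = 11.
The 6 still-open variables together cover exactly {2, 16, 18, 21, 27, 29} — 6 values for 6 variables — and 27 appears only in x_2's list, so x_2 = 27.
x_3 and x_7 share exactly the 2 values {2, 21}; by pigeonhole those values go to them, so strike 2, 21 from x_4, x_6, x_8.
So x_8 = 16.

16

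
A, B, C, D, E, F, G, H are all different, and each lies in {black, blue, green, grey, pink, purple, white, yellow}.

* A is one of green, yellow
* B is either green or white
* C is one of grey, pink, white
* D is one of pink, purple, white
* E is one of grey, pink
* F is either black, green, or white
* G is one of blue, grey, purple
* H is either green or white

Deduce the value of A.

yellow

The 8 variables draw from only 8 values {black, blue, green, grey, pink, purple, white, yellow}, so each is used; only F can be black, hence F = black.
Among the 7 still-open variables, blue fits only G (and all 7 values in {blue, green, grey, pink, purple, white, yellow} must be used), so G = blue.
The 6 still-open variables together cover exactly {green, grey, pink, purple, white, yellow} — 6 values for 6 variables — and purple appears only in D's list, so D = purple.
The 5 still-open variables draw from only 5 values {green, grey, pink, white, yellow}, so each is used; only A can be yellow, hence A = yellow.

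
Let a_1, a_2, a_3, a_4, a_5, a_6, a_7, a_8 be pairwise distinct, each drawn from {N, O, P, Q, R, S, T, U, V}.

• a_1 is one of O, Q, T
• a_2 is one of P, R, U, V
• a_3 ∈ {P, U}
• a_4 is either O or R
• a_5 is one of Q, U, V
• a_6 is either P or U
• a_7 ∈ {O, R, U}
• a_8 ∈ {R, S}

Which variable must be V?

Among the 8 variables, S fits only a_8 (and all 8 values in {O, P, Q, R, S, T, U, V} must be used), so a_8 = S.
The 7 still-open variables draw from only 7 values {O, P, Q, R, T, U, V}, so each is used; only a_1 can be T, hence a_1 = T.
Among the 6 still-open variables, Q fits only a_5 (and all 6 values in {O, P, Q, R, U, V} must be used), so a_5 = Q.
The 5 still-open variables together cover exactly {O, P, R, U, V} — 5 values for 5 variables — and V appears only in a_2's list, so a_2 = V.

a_2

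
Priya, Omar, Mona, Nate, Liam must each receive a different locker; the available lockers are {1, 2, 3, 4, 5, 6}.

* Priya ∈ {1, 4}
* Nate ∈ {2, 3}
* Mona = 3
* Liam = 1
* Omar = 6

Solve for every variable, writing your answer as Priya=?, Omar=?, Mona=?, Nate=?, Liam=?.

Priya=4, Omar=6, Mona=3, Nate=2, Liam=1

Omar has just one choice, so Omar = 6.
Mona's domain is down to {3}, so Mona = 3. Eliminate 3 elsewhere: Nate.
Nate has just one choice, so Nate = 2.
Liam must be 1 (only option left). Strike 1 from Priya.
That leaves Priya = 4.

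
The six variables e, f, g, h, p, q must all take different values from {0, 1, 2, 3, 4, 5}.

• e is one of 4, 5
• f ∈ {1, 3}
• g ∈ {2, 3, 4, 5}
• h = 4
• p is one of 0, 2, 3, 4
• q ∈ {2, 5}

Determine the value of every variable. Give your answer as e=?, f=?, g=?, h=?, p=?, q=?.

e=5, f=1, g=3, h=4, p=0, q=2

h must be 4 (only option left). Strike 4 from e, g, p.
That leaves e = 5. Strike 5 from g, q.
q must be 2 (only option left). Remove 2 from g, p.
g has just one choice, so g = 3. Eliminate 3 elsewhere: f, p.
p must be 0 (only option left).
f has just one choice, so f = 1.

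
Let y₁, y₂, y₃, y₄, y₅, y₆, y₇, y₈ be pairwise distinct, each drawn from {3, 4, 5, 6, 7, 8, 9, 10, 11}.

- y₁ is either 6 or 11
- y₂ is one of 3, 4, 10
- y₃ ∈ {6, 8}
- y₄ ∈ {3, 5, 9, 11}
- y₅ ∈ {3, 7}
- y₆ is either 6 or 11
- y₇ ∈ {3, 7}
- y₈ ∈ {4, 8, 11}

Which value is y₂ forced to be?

10

y₁ and y₆ between them cover only {6, 11} — a naked pair. Remove those values from y₃, y₄, y₈.
y₃ must be 8 (only option left). Strike 8 from y₈.
y₈ must be 4 (only option left). Eliminate 4 elsewhere: y₂.
y₅ and y₇ between them cover only {3, 7} — a naked pair. Remove those values from y₂, y₄.
So y₂ = 10.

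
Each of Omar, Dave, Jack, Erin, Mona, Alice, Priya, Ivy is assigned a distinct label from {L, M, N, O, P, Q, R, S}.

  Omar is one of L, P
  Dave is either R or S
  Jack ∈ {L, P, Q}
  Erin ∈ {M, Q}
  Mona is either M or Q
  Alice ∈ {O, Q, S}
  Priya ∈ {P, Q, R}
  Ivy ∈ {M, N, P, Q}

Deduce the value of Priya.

The 8 variables together cover exactly {L, M, N, O, P, Q, R, S} — 8 values for 8 variables — and N appears only in Ivy's list, so Ivy = N.
The 7 still-open variables together cover exactly {L, M, O, P, Q, R, S} — 7 values for 7 variables — and O appears only in Alice's list, so Alice = O.
The 6 still-open variables together cover exactly {L, M, P, Q, R, S} — 6 values for 6 variables — and S appears only in Dave's list, so Dave = S.
The 5 still-open variables together cover exactly {L, M, P, Q, R} — 5 values for 5 variables — and R appears only in Priya's list, so Priya = R.

R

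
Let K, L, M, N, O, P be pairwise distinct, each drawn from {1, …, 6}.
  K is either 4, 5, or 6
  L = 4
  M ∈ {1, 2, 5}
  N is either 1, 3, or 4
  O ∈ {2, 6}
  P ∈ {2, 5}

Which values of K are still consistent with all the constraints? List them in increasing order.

L has just one choice, so L = 4. Strike 4 from K, N.
Among the 5 still-open variables, 3 fits only N (and all 5 values in {1, 2, 3, 5, 6} must be used), so N = 3.
The 4 still-open variables draw from only 4 values {1, 2, 5, 6}, so each is used; only M can be 1, hence M = 1.
No further eliminations apply; K can still be any of 5, 6.

5, 6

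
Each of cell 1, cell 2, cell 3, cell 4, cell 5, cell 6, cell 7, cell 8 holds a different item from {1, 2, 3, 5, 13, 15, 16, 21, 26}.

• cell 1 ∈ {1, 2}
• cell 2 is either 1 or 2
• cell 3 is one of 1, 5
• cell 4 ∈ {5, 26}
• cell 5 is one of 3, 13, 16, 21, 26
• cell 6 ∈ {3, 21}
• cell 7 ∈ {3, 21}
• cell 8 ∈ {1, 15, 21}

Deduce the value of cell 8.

15

cell 1 and cell 2 share exactly the 2 values {1, 2}; by pigeonhole those values go to them, so strike 1, 2 from cell 3, cell 8.
That leaves cell 3 = 5. So cell 4 can't be 5.
cell 4's domain is down to {26}, so cell 4 = 26. So cell 5 can't be 26.
cell 6 and cell 7 share exactly the 2 values {3, 21}; by pigeonhole those values go to them, so strike 3, 21 from cell 5, cell 8.
So cell 8 = 15.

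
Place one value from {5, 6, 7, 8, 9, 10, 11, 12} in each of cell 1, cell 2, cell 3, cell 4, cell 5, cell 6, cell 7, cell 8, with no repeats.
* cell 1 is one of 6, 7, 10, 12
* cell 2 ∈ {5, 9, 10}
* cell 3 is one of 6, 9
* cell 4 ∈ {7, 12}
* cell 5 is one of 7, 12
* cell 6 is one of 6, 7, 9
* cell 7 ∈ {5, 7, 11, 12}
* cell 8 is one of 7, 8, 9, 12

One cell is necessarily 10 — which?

cell 1

The 8 variables together cover exactly {5, 6, 7, 8, 9, 10, 11, 12} — 8 values for 8 variables — and 8 appears only in cell 8's list, so cell 8 = 8.
The 7 still-open variables together cover exactly {5, 6, 7, 9, 10, 11, 12} — 7 values for 7 variables — and 11 appears only in cell 7's list, so cell 7 = 11.
The 6 still-open variables together cover exactly {5, 6, 7, 9, 10, 12} — 6 values for 6 variables — and 5 appears only in cell 2's list, so cell 2 = 5.
The 5 still-open variables together cover exactly {6, 7, 9, 10, 12} — 5 values for 5 variables — and 10 appears only in cell 1's list, so cell 1 = 10.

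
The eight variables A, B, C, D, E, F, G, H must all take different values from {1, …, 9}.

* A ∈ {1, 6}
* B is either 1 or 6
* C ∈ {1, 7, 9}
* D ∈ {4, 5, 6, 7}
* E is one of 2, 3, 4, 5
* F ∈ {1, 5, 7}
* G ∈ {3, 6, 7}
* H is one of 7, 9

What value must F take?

5

The 8 variables draw from only 8 values {1, 2, 3, 4, 5, 6, 7, 9}, so each is used; only E can be 2, hence E = 2.
The 7 still-open variables together cover exactly {1, 3, 4, 5, 6, 7, 9} — 7 values for 7 variables — and 3 appears only in G's list, so G = 3.
The 6 still-open variables together cover exactly {1, 4, 5, 6, 7, 9} — 6 values for 6 variables — and 4 appears only in D's list, so D = 4.
Among the 5 still-open variables, 5 fits only F (and all 5 values in {1, 5, 6, 7, 9} must be used), so F = 5.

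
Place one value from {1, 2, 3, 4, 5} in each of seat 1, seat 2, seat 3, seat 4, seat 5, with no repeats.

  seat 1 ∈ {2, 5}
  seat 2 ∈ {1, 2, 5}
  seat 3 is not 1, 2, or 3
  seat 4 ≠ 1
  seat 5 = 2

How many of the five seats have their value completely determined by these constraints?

5

seat 5 has just one choice, so seat 5 = 2. Remove 2 from seat 1, seat 2, seat 4.
That leaves seat 1 = 5. Strike 5 from seat 2, seat 3, seat 4.
seat 2 has just one choice, so seat 2 = 1.
seat 3 has just one choice, so seat 3 = 4. So seat 4 can't be 4.
seat 4 must be 3 (only option left).
Every seat is fixed: seat 1=5, seat 2=1, seat 3=4, seat 4=3, seat 5=2. That makes 5.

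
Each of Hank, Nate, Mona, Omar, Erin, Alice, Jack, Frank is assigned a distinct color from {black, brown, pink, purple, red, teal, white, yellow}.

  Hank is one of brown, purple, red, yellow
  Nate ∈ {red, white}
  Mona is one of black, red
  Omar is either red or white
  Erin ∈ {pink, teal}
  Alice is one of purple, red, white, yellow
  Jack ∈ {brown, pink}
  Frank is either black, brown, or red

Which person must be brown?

Among the 8 variables, teal fits only Erin (and all 8 values in {black, brown, pink, purple, red, teal, white, yellow} must be used), so Erin = teal.
The 7 still-open variables together cover exactly {black, brown, pink, purple, red, white, yellow} — 7 values for 7 variables — and pink appears only in Jack's list, so Jack = pink.
Nate and Omar share exactly the 2 values {red, white}; by pigeonhole those values go to them, so strike red, white from Hank, Mona, Alice, Frank.
Mona has just one choice, so Mona = black. Eliminate black elsewhere: Frank.
So brown goes to Frank.

Frank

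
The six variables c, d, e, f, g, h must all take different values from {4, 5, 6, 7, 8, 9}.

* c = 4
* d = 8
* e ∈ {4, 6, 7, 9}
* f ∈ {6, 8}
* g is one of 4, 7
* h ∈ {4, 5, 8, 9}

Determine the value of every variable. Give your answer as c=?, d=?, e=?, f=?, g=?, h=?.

c must be 4 (only option left). Strike 4 from e, g, h.
d's domain is down to {8}, so d = 8. So f, h can't be 8.
That leaves f = 6. Remove 6 from e.
g's domain is down to {7}, so g = 7. So e can't be 7.
e has just one choice, so e = 9. Strike 9 from h.
h's domain is down to {5}, so h = 5.

c=4, d=8, e=9, f=6, g=7, h=5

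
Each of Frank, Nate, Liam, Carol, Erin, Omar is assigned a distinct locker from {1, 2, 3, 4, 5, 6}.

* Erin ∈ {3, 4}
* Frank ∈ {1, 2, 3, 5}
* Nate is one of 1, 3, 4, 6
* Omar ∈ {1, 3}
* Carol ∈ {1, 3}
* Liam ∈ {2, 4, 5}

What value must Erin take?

4

The 6 variables draw from only 6 values {1, 2, 3, 4, 5, 6}, so each is used; only Nate can be 6, hence Nate = 6.
Carol and Omar share exactly the 2 values {1, 3}; by pigeonhole those values go to them, so strike 1, 3 from Frank, Erin.
So Erin = 4.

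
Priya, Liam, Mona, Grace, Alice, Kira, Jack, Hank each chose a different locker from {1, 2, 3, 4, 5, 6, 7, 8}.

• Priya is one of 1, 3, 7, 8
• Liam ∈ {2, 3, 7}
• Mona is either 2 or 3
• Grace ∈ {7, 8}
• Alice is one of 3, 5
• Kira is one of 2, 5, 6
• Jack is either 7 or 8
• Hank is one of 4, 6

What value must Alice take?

The 8 variables together cover exactly {1, 2, 3, 4, 5, 6, 7, 8} — 8 values for 8 variables — and 1 appears only in Priya's list, so Priya = 1.
The 7 still-open variables together cover exactly {2, 3, 4, 5, 6, 7, 8} — 7 values for 7 variables — and 4 appears only in Hank's list, so Hank = 4.
Among the 6 still-open variables, 6 fits only Kira (and all 6 values in {2, 3, 5, 6, 7, 8} must be used), so Kira = 6.
The 5 still-open variables together cover exactly {2, 3, 5, 7, 8} — 5 values for 5 variables — and 5 appears only in Alice's list, so Alice = 5.

5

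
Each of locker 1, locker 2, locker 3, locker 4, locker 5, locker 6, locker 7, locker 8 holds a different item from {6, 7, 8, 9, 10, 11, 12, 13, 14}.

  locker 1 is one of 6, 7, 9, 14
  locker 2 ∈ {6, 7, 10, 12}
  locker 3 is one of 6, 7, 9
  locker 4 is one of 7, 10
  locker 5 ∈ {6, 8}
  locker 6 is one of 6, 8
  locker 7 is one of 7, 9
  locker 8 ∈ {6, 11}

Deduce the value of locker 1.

14

Among the 8 variables, 11 fits only locker 8 (and all 8 values in {6, 7, 8, 9, 10, 11, 12, 14} must be used), so locker 8 = 11.
The 7 still-open variables together cover exactly {6, 7, 8, 9, 10, 12, 14} — 7 values for 7 variables — and 12 appears only in locker 2's list, so locker 2 = 12.
Among the 6 still-open variables, 10 fits only locker 4 (and all 6 values in {6, 7, 8, 9, 10, 14} must be used), so locker 4 = 10.
The 5 still-open variables together cover exactly {6, 7, 8, 9, 14} — 5 values for 5 variables — and 14 appears only in locker 1's list, so locker 1 = 14.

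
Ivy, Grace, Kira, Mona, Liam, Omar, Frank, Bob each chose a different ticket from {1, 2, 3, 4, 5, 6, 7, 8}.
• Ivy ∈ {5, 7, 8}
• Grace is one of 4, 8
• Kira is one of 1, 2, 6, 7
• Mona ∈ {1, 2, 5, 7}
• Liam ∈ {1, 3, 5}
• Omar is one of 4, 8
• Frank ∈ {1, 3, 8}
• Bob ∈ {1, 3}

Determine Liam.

The 8 variables draw from only 8 values {1, 2, 3, 4, 5, 6, 7, 8}, so each is used; only Kira can be 6, hence Kira = 6.
The 7 still-open variables together cover exactly {1, 2, 3, 4, 5, 7, 8} — 7 values for 7 variables — and 2 appears only in Mona's list, so Mona = 2.
The 6 still-open variables together cover exactly {1, 3, 4, 5, 7, 8} — 6 values for 6 variables — and 7 appears only in Ivy's list, so Ivy = 7.
The 5 still-open variables draw from only 5 values {1, 3, 4, 5, 8}, so each is used; only Liam can be 5, hence Liam = 5.

5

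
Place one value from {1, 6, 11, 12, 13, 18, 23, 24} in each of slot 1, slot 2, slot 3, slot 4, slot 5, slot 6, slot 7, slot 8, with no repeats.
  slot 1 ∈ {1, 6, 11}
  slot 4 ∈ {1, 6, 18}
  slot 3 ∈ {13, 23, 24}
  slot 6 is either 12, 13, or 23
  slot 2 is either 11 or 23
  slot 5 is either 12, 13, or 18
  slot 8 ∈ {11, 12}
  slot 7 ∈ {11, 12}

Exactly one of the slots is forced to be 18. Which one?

The 8 variables together cover exactly {1, 6, 11, 12, 13, 18, 23, 24} — 8 values for 8 variables — and 24 appears only in slot 3's list, so slot 3 = 24.
slot 7 and slot 8 between them cover only {11, 12} — a naked pair. Remove those values from slot 1, slot 2, slot 5, slot 6.
slot 2's domain is down to {23}, so slot 2 = 23. Remove 23 from slot 6.
That leaves slot 6 = 13. Remove 13 from slot 5.
So 18 goes to slot 5.

slot 5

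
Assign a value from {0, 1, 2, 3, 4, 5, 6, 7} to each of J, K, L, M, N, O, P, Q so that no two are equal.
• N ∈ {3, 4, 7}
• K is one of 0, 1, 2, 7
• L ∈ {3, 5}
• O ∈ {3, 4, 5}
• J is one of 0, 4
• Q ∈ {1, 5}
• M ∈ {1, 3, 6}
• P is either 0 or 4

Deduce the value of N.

The 8 variables draw from only 8 values {0, 1, 2, 3, 4, 5, 6, 7}, so each is used; only K can be 2, hence K = 2.
Among the 7 still-open variables, 6 fits only M (and all 7 values in {0, 1, 3, 4, 5, 6, 7} must be used), so M = 6.
The 6 still-open variables together cover exactly {0, 1, 3, 4, 5, 7} — 6 values for 6 variables — and 1 appears only in Q's list, so Q = 1.
The 5 still-open variables draw from only 5 values {0, 3, 4, 5, 7}, so each is used; only N can be 7, hence N = 7.

7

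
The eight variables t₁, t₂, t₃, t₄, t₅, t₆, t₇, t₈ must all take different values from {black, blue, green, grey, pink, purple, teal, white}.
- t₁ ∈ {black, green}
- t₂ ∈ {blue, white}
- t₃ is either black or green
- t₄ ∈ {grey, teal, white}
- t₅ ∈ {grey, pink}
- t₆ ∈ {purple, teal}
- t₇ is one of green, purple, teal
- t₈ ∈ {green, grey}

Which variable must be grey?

Among the 8 variables, blue fits only t₂ (and all 8 values in {black, blue, green, grey, pink, purple, teal, white} must be used), so t₂ = blue.
The 7 still-open variables draw from only 7 values {black, green, grey, pink, purple, teal, white}, so each is used; only t₅ can be pink, hence t₅ = pink.
The 6 still-open variables together cover exactly {black, green, grey, purple, teal, white} — 6 values for 6 variables — and white appears only in t₄'s list, so t₄ = white.
Among the 5 still-open variables, grey fits only t₈ (and all 5 values in {black, green, grey, purple, teal} must be used), so t₈ = grey.

t₈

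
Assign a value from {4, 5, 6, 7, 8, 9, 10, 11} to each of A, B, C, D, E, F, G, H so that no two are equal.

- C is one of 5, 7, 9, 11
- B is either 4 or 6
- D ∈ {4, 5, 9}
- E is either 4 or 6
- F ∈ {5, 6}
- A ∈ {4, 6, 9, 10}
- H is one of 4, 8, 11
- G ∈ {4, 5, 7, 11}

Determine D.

The 8 variables together cover exactly {4, 5, 6, 7, 8, 9, 10, 11} — 8 values for 8 variables — and 8 appears only in H's list, so H = 8.
The 7 still-open variables draw from only 7 values {4, 5, 6, 7, 9, 10, 11}, so each is used; only A can be 10, hence A = 10.
The 2 variables B and E are confined to {4, 6}, which locks those values in; drop them from D, F, G.
F has just one choice, so F = 5. Remove 5 from C, D, G.
So D = 9.

9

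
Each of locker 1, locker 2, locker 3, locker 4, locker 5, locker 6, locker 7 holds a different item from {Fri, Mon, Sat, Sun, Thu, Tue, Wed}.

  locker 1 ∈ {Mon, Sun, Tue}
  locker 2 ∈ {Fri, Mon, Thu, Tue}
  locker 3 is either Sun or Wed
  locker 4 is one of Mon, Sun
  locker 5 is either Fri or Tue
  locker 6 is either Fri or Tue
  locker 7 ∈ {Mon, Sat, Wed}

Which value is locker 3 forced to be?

Wed

The 7 variables draw from only 7 values {Fri, Mon, Sat, Sun, Thu, Tue, Wed}, so each is used; only locker 7 can be Sat, hence locker 7 = Sat.
The 6 still-open variables draw from only 6 values {Fri, Mon, Sun, Thu, Tue, Wed}, so each is used; only locker 2 can be Thu, hence locker 2 = Thu.
Among the 5 still-open variables, Wed fits only locker 3 (and all 5 values in {Fri, Mon, Sun, Tue, Wed} must be used), so locker 3 = Wed.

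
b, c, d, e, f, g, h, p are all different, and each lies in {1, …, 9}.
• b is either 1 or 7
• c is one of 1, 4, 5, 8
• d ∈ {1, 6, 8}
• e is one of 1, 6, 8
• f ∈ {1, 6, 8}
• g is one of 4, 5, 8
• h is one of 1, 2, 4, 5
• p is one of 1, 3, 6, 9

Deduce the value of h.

2

d, e, f between them cover only {1, 6, 8} — a naked triple. Remove those values from b, c, g, h, p.
b's domain is down to {7}, so b = 7.
c and g share exactly the 2 values {4, 5}; by pigeonhole those values go to them, so strike 4, 5 from h.
So h = 2.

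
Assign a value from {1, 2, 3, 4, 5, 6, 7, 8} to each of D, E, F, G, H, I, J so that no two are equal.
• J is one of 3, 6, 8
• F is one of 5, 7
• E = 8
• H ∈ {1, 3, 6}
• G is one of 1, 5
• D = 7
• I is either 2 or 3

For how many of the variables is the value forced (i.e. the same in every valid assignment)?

D has just one choice, so D = 7. Remove 7 from F.
E must be 8 (only option left). Remove 8 from J.
F has just one choice, so F = 5. Eliminate 5 elsewhere: G.
That leaves G = 1. Eliminate 1 elsewhere: H.
The 3 still-open variables draw from only 3 values {2, 3, 6}, so each is used; only I can be 2, hence I = 2.
Determined: D=7, E=8, F=5, G=1, I=2. The other variables each still have more than one consistent value. That makes 5.

5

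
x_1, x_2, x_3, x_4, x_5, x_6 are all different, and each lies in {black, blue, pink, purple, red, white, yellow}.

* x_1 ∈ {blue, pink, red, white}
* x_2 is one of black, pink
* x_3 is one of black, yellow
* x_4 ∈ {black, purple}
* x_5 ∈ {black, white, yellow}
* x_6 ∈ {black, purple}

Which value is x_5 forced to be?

white

x_4 and x_6 between them cover only {black, purple} — a naked pair. Remove those values from x_2, x_3, x_5.
x_2's domain is down to {pink}, so x_2 = pink. Remove pink from x_1.
x_3's domain is down to {yellow}, so x_3 = yellow. So x_5 can't be yellow.
So x_5 = white.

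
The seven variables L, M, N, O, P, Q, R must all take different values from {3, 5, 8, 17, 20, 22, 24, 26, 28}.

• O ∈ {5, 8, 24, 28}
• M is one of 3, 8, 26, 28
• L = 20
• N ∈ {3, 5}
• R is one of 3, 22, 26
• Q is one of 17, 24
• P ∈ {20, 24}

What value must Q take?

17

L has just one choice, so L = 20. Remove 20 from P.
P has just one choice, so P = 24. Remove 24 from O, Q.
So Q = 17.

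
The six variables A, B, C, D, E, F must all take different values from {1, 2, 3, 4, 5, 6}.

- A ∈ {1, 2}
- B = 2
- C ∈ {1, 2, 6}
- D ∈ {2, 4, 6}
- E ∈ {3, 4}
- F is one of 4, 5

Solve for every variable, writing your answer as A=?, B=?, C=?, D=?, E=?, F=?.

B's domain is down to {2}, so B = 2. Remove 2 from A, C, D.
A has just one choice, so A = 1. Remove 1 from C.
C's domain is down to {6}, so C = 6. Remove 6 from D.
D must be 4 (only option left). Strike 4 from E, F.
That leaves E = 3.
F must be 5 (only option left).

A=1, B=2, C=6, D=4, E=3, F=5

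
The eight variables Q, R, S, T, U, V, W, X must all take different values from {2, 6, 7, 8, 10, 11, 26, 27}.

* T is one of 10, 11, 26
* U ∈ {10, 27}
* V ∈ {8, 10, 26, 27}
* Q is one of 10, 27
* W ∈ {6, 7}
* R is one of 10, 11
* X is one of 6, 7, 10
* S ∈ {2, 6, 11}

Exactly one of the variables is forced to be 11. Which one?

Among the 8 variables, 2 fits only S (and all 8 values in {2, 6, 7, 8, 10, 11, 26, 27} must be used), so S = 2.
The 7 still-open variables together cover exactly {6, 7, 8, 10, 11, 26, 27} — 7 values for 7 variables — and 8 appears only in V's list, so V = 8.
The 6 still-open variables draw from only 6 values {6, 7, 10, 11, 26, 27}, so each is used; only T can be 26, hence T = 26.
The 5 still-open variables draw from only 5 values {6, 7, 10, 11, 27}, so each is used; only R can be 11, hence R = 11.

R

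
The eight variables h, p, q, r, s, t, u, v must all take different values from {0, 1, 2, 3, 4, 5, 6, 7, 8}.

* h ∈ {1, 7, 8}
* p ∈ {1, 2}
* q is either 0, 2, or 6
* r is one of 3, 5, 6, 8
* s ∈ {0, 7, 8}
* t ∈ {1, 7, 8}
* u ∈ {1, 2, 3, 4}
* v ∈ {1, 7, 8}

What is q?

The 3 variables h, t, v are confined to {1, 7, 8}, which locks those values in; drop them from p, r, s, u.
p has just one choice, so p = 2. Remove 2 from q, u.
That leaves s = 0. Remove 0 from q.
So q = 6.

6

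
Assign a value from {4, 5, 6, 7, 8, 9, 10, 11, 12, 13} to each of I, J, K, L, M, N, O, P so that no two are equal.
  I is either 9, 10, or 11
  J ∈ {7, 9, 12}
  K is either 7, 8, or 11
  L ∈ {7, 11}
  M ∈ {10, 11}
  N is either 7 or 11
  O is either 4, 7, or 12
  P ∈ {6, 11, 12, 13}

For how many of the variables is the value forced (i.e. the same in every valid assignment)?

L and N between them cover only {7, 11} — a naked pair. Remove those values from I, J, K, M, O, P.
K's domain is down to {8}, so K = 8.
M's domain is down to {10}, so M = 10. Eliminate 10 elsewhere: I.
That leaves I = 9. Strike 9 from J.
That leaves J = 12. So O, P can't be 12.
That leaves O = 4.
Determined: I=9, J=12, K=8, M=10, O=4. The other variables each still have more than one consistent value. That makes 5.

5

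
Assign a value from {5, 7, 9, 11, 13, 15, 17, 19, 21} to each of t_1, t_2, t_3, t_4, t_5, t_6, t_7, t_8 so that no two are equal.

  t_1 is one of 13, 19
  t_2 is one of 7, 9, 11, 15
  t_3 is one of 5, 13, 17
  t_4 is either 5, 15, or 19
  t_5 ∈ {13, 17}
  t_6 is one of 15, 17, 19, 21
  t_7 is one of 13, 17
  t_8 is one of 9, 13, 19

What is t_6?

t_5 and t_7 share exactly the 2 values {13, 17}; by pigeonhole those values go to them, so strike 13, 17 from t_1, t_3, t_6, t_8.
That leaves t_1 = 19. So t_4, t_6, t_8 can't be 19.
t_3 must be 5 (only option left). Strike 5 from t_4.
t_4's domain is down to {15}, so t_4 = 15. Remove 15 from t_2, t_6.
So t_6 = 21.

21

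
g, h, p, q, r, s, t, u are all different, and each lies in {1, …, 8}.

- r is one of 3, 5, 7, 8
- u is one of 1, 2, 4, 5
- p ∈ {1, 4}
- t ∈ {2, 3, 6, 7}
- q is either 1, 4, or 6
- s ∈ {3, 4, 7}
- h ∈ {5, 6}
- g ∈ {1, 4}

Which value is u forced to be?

Among the 8 variables, 8 fits only r (and all 8 values in {1, 2, 3, 4, 5, 6, 7, 8} must be used), so r = 8.
g and p share exactly the 2 values {1, 4}; by pigeonhole those values go to them, so strike 1, 4 from q, s, u.
q's domain is down to {6}, so q = 6. So h, t can't be 6.
That leaves h = 5. Remove 5 from u.
So u = 2.

2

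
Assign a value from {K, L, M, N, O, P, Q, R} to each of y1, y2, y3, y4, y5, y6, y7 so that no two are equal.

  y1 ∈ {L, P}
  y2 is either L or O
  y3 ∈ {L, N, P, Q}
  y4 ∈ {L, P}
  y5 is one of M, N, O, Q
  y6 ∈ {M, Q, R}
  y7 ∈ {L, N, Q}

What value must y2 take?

O

The 7 variables together cover exactly {L, M, N, O, P, Q, R} — 7 values for 7 variables — and R appears only in y6's list, so y6 = R.
The 6 still-open variables draw from only 6 values {L, M, N, O, P, Q}, so each is used; only y5 can be M, hence y5 = M.
The 5 still-open variables together cover exactly {L, N, O, P, Q} — 5 values for 5 variables — and O appears only in y2's list, so y2 = O.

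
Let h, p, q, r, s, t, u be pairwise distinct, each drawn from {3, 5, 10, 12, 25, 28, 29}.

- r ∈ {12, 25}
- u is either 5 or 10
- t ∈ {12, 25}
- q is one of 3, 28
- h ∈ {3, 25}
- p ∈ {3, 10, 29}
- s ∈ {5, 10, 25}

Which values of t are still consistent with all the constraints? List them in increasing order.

The 7 variables together cover exactly {3, 5, 10, 12, 25, 28, 29} — 7 values for 7 variables — and 28 appears only in q's list, so q = 28.
The 6 still-open variables draw from only 6 values {3, 5, 10, 12, 25, 29}, so each is used; only p can be 29, hence p = 29.
The 5 still-open variables together cover exactly {3, 5, 10, 12, 25} — 5 values for 5 variables — and 3 appears only in h's list, so h = 3.
r and t between them cover only {12, 25} — a naked pair. Remove those values from s.
No further eliminations apply; t can still be any of 12, 25.

12, 25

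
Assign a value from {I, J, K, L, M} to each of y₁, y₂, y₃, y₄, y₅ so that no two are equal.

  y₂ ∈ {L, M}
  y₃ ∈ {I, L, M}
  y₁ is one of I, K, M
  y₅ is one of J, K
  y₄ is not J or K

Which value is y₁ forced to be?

K

The 5 variables draw from only 5 values {I, J, K, L, M}, so each is used; only y₅ can be J, hence y₅ = J.
Among the 4 still-open variables, K fits only y₁ (and all 4 values in {I, K, L, M} must be used), so y₁ = K.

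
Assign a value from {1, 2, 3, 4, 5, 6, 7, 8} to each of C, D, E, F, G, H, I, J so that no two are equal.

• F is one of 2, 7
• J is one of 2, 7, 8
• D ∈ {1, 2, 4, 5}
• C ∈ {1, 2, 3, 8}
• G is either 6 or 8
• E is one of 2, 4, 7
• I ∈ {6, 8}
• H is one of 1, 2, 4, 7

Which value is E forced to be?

The 8 variables draw from only 8 values {1, 2, 3, 4, 5, 6, 7, 8}, so each is used; only C can be 3, hence C = 3.
The 7 still-open variables draw from only 7 values {1, 2, 4, 5, 6, 7, 8}, so each is used; only D can be 5, hence D = 5.
The 6 still-open variables together cover exactly {1, 2, 4, 6, 7, 8} — 6 values for 6 variables — and 1 appears only in H's list, so H = 1.
The 5 still-open variables draw from only 5 values {2, 4, 6, 7, 8}, so each is used; only E can be 4, hence E = 4.

4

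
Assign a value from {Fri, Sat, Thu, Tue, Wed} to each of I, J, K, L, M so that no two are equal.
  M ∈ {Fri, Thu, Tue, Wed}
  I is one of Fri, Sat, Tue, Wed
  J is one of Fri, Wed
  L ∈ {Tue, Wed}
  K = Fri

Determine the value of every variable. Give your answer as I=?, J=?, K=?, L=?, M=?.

K has just one choice, so K = Fri. Eliminate Fri elsewhere: I, J, M.
J's domain is down to {Wed}, so J = Wed. Eliminate Wed elsewhere: I, L, M.
L must be Tue (only option left). Remove Tue from I, M.
That leaves M = Thu.
I has just one choice, so I = Sat.

I=Sat, J=Wed, K=Fri, L=Tue, M=Thu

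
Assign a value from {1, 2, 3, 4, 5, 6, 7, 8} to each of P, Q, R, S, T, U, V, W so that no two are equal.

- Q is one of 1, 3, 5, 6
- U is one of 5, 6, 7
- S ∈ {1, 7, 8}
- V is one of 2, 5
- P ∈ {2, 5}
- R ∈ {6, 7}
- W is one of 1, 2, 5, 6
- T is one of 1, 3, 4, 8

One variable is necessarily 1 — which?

W

The 8 variables together cover exactly {1, 2, 3, 4, 5, 6, 7, 8} — 8 values for 8 variables — and 4 appears only in T's list, so T = 4.
Among the 7 still-open variables, 3 fits only Q (and all 7 values in {1, 2, 3, 5, 6, 7, 8} must be used), so Q = 3.
Among the 6 still-open variables, 8 fits only S (and all 6 values in {1, 2, 5, 6, 7, 8} must be used), so S = 8.
The 5 still-open variables draw from only 5 values {1, 2, 5, 6, 7}, so each is used; only W can be 1, hence W = 1.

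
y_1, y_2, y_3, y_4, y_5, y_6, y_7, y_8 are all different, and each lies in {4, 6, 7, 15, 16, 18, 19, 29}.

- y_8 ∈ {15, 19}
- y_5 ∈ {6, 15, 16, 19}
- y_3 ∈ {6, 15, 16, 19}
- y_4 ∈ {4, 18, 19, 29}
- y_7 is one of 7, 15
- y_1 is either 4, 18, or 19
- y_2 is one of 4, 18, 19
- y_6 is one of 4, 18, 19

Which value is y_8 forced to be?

The 8 variables draw from only 8 values {4, 6, 7, 15, 16, 18, 19, 29}, so each is used; only y_7 can be 7, hence y_7 = 7.
Among the 7 still-open variables, 29 fits only y_4 (and all 7 values in {4, 6, 15, 16, 18, 19, 29} must be used), so y_4 = 29.
The 3 variables y_1, y_2, y_6 are confined to {4, 18, 19}, which locks those values in; drop them from y_3, y_5, y_8.
So y_8 = 15.

15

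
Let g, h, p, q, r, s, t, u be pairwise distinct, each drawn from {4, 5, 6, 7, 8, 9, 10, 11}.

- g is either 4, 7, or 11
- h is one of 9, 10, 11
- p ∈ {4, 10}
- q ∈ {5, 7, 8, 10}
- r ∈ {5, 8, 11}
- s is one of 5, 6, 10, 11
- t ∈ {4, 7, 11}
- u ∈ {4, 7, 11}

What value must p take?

10

The 8 variables together cover exactly {4, 5, 6, 7, 8, 9, 10, 11} — 8 values for 8 variables — and 6 appears only in s's list, so s = 6.
The 7 still-open variables draw from only 7 values {4, 5, 7, 8, 9, 10, 11}, so each is used; only h can be 9, hence h = 9.
g, t, u between them cover only {4, 7, 11} — a naked triple. Remove those values from p, q, r.
So p = 10.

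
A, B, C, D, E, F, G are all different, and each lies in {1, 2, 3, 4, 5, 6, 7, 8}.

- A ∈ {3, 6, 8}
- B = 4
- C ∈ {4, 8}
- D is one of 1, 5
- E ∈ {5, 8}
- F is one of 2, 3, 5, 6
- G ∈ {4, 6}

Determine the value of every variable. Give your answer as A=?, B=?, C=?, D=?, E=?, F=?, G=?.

A=3, B=4, C=8, D=1, E=5, F=2, G=6

B must be 4 (only option left). So C, G can't be 4.
C's domain is down to {8}, so C = 8. Eliminate 8 elsewhere: A, E.
E's domain is down to {5}, so E = 5. So D, F can't be 5.
That leaves G = 6. So A, F can't be 6.
A must be 3 (only option left). Eliminate 3 elsewhere: F.
That leaves D = 1.
That leaves F = 2.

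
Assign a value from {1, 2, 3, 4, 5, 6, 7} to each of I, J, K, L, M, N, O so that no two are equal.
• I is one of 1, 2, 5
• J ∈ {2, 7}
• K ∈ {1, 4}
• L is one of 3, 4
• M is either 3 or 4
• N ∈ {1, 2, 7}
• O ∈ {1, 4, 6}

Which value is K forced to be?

The 7 variables together cover exactly {1, 2, 3, 4, 5, 6, 7} — 7 values for 7 variables — and 5 appears only in I's list, so I = 5.
The 6 still-open variables together cover exactly {1, 2, 3, 4, 6, 7} — 6 values for 6 variables — and 6 appears only in O's list, so O = 6.
L and M between them cover only {3, 4} — a naked pair. Remove those values from K.
So K = 1.

1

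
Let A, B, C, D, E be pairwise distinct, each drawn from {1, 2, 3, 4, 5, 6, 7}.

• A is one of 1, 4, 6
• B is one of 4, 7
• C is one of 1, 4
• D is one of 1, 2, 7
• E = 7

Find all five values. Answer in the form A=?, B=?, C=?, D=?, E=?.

E has just one choice, so E = 7. Eliminate 7 elsewhere: B, D.
That leaves B = 4. So A, C can't be 4.
C's domain is down to {1}, so C = 1. So A, D can't be 1.
D's domain is down to {2}, so D = 2.
A must be 6 (only option left).

A=6, B=4, C=1, D=2, E=7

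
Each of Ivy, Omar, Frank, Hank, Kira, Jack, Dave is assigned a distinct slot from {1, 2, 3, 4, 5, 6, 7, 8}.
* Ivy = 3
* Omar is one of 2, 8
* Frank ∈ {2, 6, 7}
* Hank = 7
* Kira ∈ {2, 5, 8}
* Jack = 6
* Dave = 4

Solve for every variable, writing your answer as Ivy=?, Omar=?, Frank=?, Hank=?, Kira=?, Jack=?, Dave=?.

Ivy=3, Omar=8, Frank=2, Hank=7, Kira=5, Jack=6, Dave=4

Ivy has just one choice, so Ivy = 3.
Hank must be 7 (only option left). Eliminate 7 elsewhere: Frank.
Jack must be 6 (only option left). Remove 6 from Frank.
Dave must be 4 (only option left).
Frank must be 2 (only option left). Eliminate 2 elsewhere: Omar, Kira.
Omar's domain is down to {8}, so Omar = 8. Remove 8 from Kira.
Kira must be 5 (only option left).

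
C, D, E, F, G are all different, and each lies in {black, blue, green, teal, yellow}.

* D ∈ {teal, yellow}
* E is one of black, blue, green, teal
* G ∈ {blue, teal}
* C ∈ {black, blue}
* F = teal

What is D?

F must be teal (only option left). Remove teal from D, E, G.
So D = yellow.

yellow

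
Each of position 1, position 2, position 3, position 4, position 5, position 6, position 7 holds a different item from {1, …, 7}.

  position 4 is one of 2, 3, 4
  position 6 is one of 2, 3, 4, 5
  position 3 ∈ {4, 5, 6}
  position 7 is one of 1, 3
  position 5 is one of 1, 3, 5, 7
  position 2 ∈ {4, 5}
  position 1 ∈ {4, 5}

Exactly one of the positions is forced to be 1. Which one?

Among the 7 variables, 6 fits only position 3 (and all 7 values in {1, 2, 3, 4, 5, 6, 7} must be used), so position 3 = 6.
The 6 still-open variables draw from only 6 values {1, 2, 3, 4, 5, 7}, so each is used; only position 5 can be 7, hence position 5 = 7.
The 5 still-open variables together cover exactly {1, 2, 3, 4, 5} — 5 values for 5 variables — and 1 appears only in position 7's list, so position 7 = 1.

position 7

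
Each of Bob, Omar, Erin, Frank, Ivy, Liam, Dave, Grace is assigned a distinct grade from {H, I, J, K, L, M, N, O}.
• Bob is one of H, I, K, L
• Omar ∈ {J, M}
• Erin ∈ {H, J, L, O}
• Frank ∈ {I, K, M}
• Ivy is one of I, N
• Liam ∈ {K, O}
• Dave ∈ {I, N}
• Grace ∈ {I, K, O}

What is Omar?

Ivy and Dave share exactly the 2 values {I, N}; by pigeonhole those values go to them, so strike I, N from Bob, Frank, Grace.
Liam and Grace share exactly the 2 values {K, O}; by pigeonhole those values go to them, so strike K, O from Bob, Erin, Frank.
Frank has just one choice, so Frank = M. Remove M from Omar.
So Omar = J.

J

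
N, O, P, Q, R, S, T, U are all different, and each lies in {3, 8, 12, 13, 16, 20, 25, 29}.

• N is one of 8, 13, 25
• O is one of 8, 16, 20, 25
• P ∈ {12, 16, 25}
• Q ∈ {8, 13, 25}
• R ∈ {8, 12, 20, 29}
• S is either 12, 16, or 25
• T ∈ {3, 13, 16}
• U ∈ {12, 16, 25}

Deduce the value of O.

20

Among the 8 variables, 3 fits only T (and all 8 values in {3, 8, 12, 13, 16, 20, 25, 29} must be used), so T = 3.
The 7 still-open variables draw from only 7 values {8, 12, 13, 16, 20, 25, 29}, so each is used; only R can be 29, hence R = 29.
The 6 still-open variables together cover exactly {8, 12, 13, 16, 20, 25} — 6 values for 6 variables — and 20 appears only in O's list, so O = 20.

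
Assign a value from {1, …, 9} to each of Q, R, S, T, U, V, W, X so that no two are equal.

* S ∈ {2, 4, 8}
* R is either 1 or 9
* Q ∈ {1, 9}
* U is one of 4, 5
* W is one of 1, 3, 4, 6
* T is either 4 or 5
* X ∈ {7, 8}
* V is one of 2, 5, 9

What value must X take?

7

Q and R between them cover only {1, 9} — a naked pair. Remove those values from V, W.
The 2 variables T and U are confined to {4, 5}, which locks those values in; drop them from S, V, W.
V's domain is down to {2}, so V = 2. Eliminate 2 elsewhere: S.
S's domain is down to {8}, so S = 8. Strike 8 from X.
So X = 7.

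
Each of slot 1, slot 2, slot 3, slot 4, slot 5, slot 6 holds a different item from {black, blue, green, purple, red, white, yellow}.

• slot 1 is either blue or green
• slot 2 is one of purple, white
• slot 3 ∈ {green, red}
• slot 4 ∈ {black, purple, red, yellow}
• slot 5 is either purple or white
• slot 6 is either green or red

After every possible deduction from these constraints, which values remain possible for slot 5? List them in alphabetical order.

purple, white

slot 2 and slot 5 share exactly the 2 values {purple, white}; by pigeonhole those values go to them, so strike purple, white from slot 4.
slot 3 and slot 6 between them cover only {green, red} — a naked pair. Remove those values from slot 1, slot 4.
slot 1 has just one choice, so slot 1 = blue.
No further eliminations apply; slot 5 can still be any of purple, white.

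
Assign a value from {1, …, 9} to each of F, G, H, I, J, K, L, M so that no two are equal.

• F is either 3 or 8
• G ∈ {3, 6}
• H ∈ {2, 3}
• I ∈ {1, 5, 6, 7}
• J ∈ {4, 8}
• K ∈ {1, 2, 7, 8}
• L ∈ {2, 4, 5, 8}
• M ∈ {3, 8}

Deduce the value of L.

5

F and M share exactly the 2 values {3, 8}; by pigeonhole those values go to them, so strike 3, 8 from G, H, J, K, L.
G's domain is down to {6}, so G = 6. So I can't be 6.
H has just one choice, so H = 2. Eliminate 2 elsewhere: K, L.
J's domain is down to {4}, so J = 4. Eliminate 4 elsewhere: L.
So L = 5.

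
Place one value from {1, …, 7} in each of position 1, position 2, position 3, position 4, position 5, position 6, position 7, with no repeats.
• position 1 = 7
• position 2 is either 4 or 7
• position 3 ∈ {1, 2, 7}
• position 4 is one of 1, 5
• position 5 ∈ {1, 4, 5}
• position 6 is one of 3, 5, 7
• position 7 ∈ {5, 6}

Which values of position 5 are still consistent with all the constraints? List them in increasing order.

1, 5

position 1's domain is down to {7}, so position 1 = 7. So position 2, position 3, position 6 can't be 7.
position 2 has just one choice, so position 2 = 4. So position 5 can't be 4.
Among the 5 still-open variables, 2 fits only position 3 (and all 5 values in {1, 2, 3, 5, 6} must be used), so position 3 = 2.
Among the 4 still-open variables, 3 fits only position 6 (and all 4 values in {1, 3, 5, 6} must be used), so position 6 = 3.
The 3 still-open variables draw from only 3 values {1, 5, 6}, so each is used; only position 7 can be 6, hence position 7 = 6.
No further eliminations apply; position 5 can still be any of 1, 5.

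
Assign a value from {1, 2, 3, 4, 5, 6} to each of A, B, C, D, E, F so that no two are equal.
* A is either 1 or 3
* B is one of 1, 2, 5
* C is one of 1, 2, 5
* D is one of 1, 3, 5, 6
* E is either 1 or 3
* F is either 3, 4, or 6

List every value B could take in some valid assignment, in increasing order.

2, 5

The 6 variables draw from only 6 values {1, 2, 3, 4, 5, 6}, so each is used; only F can be 4, hence F = 4.
The 5 still-open variables together cover exactly {1, 2, 3, 5, 6} — 5 values for 5 variables — and 6 appears only in D's list, so D = 6.
The 2 variables A and E are confined to {1, 3}, which locks those values in; drop them from B, C.
No further eliminations apply; B can still be any of 2, 5.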